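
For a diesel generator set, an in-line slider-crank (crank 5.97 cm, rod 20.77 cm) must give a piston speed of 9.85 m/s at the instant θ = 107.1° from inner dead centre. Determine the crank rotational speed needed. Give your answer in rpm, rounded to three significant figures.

1810

For an in-line slider-crank, |v_piston| = rω|sinθ|·[1 + r cosθ/√(L² − r² sin²θ)].
With r = 0.0597 m, L = 0.2077 m, θ = 107.1°: the bracketed kinematic factor |dx/dθ| = 0.052045 m.
ω = v/|dx/dθ| = 9.85/0.052045 = 189.26 rad/s.
N = 60ω/(2π) = 1807.3 rpm.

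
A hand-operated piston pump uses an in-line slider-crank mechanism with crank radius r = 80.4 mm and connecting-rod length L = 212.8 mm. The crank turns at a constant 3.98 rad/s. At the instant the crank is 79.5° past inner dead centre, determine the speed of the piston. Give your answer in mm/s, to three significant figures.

ω = 3.98 rad/s
For an in-line slider-crank, x = r cosθ + √(L² − r² sin²θ), so v = −rω sinθ·[1 + r cosθ/√(L² − r² sin²θ)].
With r = 0.0804 m, L = 0.2128 m, θ = 79.5°: √(L² − r² sin²θ) = 0.19757 m.
v = −0.0804·3.98·0.98325·[1 + 0.0804·0.18224/0.19757] = -0.33797 m/s.
|v| = 0.33797 m/s = 337.97 mm/s.

338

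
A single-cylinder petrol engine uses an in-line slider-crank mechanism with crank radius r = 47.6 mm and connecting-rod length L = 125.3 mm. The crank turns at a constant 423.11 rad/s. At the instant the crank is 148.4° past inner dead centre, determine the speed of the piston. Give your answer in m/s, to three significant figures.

7.07

ω = 423.1 rad/s
For an in-line slider-crank, x = r cosθ + √(L² − r² sin²θ), so v = −rω sinθ·[1 + r cosθ/√(L² − r² sin²θ)].
With r = 0.0476 m, L = 0.1253 m, θ = 148.4°: √(L² − r² sin²θ) = 0.12279 m.
v = −0.0476·423.1·0.52399·[1 + 0.0476·-0.85173/0.12279] = -7.0688 m/s.
|v| = 7.0688 m/s.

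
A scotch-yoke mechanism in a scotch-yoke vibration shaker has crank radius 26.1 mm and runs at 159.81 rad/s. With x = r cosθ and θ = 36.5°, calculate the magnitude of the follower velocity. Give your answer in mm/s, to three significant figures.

ω = 159.8 rad/s
x = r cosθ ⇒ ẋ = −rω sinθ.
|v| = rω|sinθ| = 0.0261·159.8·|sin 36.5°| = 2.481 m/s = 2481 mm/s.

2480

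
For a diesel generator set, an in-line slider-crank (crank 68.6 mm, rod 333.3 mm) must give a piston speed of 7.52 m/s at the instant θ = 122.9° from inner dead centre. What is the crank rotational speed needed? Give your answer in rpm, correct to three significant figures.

1410

For an in-line slider-crank, |v_piston| = rω|sinθ|·[1 + r cosθ/√(L² − r² sin²θ)].
With r = 0.0686 m, L = 0.3333 m, θ = 122.9°: the bracketed kinematic factor |dx/dθ| = 0.05106 m.
ω = v/|dx/dθ| = 7.52/0.05106 = 147.28 rad/s.
N = 60ω/(2π) = 1406.4 rpm.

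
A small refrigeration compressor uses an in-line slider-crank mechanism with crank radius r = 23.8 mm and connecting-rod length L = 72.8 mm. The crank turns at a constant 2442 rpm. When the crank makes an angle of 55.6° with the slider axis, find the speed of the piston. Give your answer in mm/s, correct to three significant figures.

5990

ω = 2π·2442/60 = 255.7 rad/s
For an in-line slider-crank, x = r cosθ + √(L² − r² sin²θ), so v = −rω sinθ·[1 + r cosθ/√(L² − r² sin²θ)].
With r = 0.0238 m, L = 0.0728 m, θ = 55.6°: √(L² − r² sin²θ) = 0.070101 m.
v = −0.0238·255.7·0.82511·[1 + 0.0238·0.56497/0.070101] = -5.9851 m/s.
|v| = 5.9851 m/s = 5985.1 mm/s.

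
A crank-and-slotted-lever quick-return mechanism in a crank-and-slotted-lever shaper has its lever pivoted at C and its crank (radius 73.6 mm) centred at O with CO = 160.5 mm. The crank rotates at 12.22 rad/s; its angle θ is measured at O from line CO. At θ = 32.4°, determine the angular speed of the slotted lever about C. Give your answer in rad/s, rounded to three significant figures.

3.68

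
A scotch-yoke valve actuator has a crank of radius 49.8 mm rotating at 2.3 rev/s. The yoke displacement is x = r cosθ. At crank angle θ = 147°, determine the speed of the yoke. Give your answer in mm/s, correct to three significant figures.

392

ω = 14.45 rad/s (from 2.3 rev/s).
x = r cosθ ⇒ ẋ = −rω sinθ.
|v| = rω|sinθ| = 0.0498·14.45·|sin 147°| = 0.39196 m/s = 391.96 mm/s.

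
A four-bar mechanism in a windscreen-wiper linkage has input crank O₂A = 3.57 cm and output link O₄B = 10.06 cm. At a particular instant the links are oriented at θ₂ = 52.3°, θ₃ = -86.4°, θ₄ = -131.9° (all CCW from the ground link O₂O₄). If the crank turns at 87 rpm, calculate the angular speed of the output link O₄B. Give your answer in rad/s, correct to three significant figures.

ω₂ = 9.111 rad/s (from 87 rpm).
Differentiating the loop-closure r₂e^{iθ₂}+r₃e^{iθ₃}=r₁+r₄e^{iθ₄} gives r₂ω₂e^{iθ₂}+r₃ω₃e^{iθ₃}=r₄ω₄e^{iθ₄}.
Eliminating the other unknown: ω₄ = r₂ω₂ sin(θ₂−θ₃) / [r₄ sin(θ₄−θ₃)].
Numerator sine = +0.66000; denominator sine = -0.71325.
Result = 0.0357·9.111·(+0.66000) / (0.1006·(-0.71325)) = -2.9917 rad/s; magnitude 2.9917 rad/s.

2.99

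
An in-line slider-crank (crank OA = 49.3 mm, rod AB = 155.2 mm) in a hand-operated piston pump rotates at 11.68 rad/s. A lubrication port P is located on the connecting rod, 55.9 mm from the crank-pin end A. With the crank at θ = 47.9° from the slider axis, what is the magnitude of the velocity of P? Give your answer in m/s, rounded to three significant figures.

0.523

ω = 11.68 rad/s.  Crank-pin speed |V_A| = rω = 0.57582 m/s, perpendicular to OA.
Rod angle: sinφ = −(r/L) sinθ ⇒ φ = -13.632°; ω_rod = −rω cosθ/√(L²−r²sin²θ) = -2.5595 rad/s.
V_P = V_A + ω_rod × AP, with AP = 0.0559 m along the rod.
Components: V_Px = −rω sinθ − a·ω_rod·sinφ = -0.46097 m/s;  V_Py = rω cosθ + a·ω_rod·cosφ = +0.247 m/s.
|V_P| = √(V_Px² + V_Py²) = 0.52297 m/s.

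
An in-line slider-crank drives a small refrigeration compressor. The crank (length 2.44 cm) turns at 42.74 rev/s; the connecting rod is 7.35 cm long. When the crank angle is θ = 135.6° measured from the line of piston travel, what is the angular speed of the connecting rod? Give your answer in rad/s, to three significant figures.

65.5

ω = 268.5 rad/s (converted from 42.74 rev/s).
The rod makes angle φ with the slider axis where L sinφ = r sinθ; differentiating, L cosφ·φ̇ = r ω cosθ.
L cosφ = √(L² − r² sin²θ) = 0.07149 m.
|ω_rod| = r ω |cosθ| / √(L² − r² sin²θ) = 0.0244·268.5·0.71447/0.07149 = 65.486 rad/s.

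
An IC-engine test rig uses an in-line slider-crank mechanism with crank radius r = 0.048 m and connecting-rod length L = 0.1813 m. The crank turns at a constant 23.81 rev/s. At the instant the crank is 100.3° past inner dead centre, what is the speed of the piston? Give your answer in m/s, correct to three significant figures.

6.72

ω = 2π·23.8 = 149.6 rad/s
For an in-line slider-crank, x = r cosθ + √(L² − r² sin²θ), so v = −rω sinθ·[1 + r cosθ/√(L² − r² sin²θ)].
With r = 0.048 m, L = 0.1813 m, θ = 100.3°: √(L² − r² sin²θ) = 0.17504 m.
v = −0.048·149.6·0.98389·[1 + 0.048·-0.17880/0.17504] = -6.7188 m/s.
|v| = 6.7188 m/s.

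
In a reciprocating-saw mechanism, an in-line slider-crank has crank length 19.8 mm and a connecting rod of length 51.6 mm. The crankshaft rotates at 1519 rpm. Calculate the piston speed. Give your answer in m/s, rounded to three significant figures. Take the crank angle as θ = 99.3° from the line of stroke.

2.90

ω = 2π·1519/60 = 159.1 rad/s
For an in-line slider-crank, x = r cosθ + √(L² − r² sin²θ), so v = −rω sinθ·[1 + r cosθ/√(L² − r² sin²θ)].
With r = 0.0198 m, L = 0.0516 m, θ = 99.3°: √(L² − r² sin²θ) = 0.047757 m.
v = −0.0198·159.1·0.98686·[1 + 0.0198·-0.16160/0.047757] = -2.8999 m/s.
|v| = 2.8999 m/s.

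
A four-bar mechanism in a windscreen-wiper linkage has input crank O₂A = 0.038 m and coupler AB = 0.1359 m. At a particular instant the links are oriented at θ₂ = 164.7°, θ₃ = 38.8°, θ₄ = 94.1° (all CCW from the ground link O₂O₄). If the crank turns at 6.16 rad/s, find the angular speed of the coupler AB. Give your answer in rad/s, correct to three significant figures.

ω₂ = 6.16 rad/s
Differentiating the loop-closure r₂e^{iθ₂}+r₃e^{iθ₃}=r₁+r₄e^{iθ₄} gives r₂ω₂e^{iθ₂}+r₃ω₃e^{iθ₃}=r₄ω₄e^{iθ₄}.
Eliminating the other unknown: ω₃ = r₂ω₂ sin(θ₄−θ₂) / [r₃ sin(θ₃−θ₄)].
Numerator sine = -0.94322; denominator sine = -0.82214.
Result = 0.038·6.16·(-0.94322) / (0.1359·(-0.82214)) = +1.9761 rad/s; magnitude 1.9761 rad/s.

1.98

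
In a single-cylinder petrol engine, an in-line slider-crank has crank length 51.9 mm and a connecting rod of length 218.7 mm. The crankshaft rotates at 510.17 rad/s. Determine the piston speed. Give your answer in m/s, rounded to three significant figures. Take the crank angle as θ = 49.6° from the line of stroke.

ω = 510.2 rad/s
For an in-line slider-crank, x = r cosθ + √(L² − r² sin²θ), so v = −rω sinθ·[1 + r cosθ/√(L² − r² sin²θ)].
With r = 0.0519 m, L = 0.2187 m, θ = 49.6°: √(L² − r² sin²θ) = 0.2151 m.
v = −0.0519·510.2·0.76154·[1 + 0.0519·0.64812/0.2151] = -23.317 m/s.
|v| = 23.317 m/s.

23.3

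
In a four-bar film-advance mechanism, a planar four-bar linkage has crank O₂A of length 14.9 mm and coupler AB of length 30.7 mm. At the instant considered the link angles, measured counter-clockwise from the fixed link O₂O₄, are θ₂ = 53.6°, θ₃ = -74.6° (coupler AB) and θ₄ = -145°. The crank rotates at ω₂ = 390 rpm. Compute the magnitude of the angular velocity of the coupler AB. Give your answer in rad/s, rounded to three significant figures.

ω₂ = 40.84 rad/s (from 390 rpm).
Differentiating the loop-closure r₂e^{iθ₂}+r₃e^{iθ₃}=r₁+r₄e^{iθ₄} gives r₂ω₂e^{iθ₂}+r₃ω₃e^{iθ₃}=r₄ω₄e^{iθ₄}.
Eliminating the other unknown: ω₃ = r₂ω₂ sin(θ₄−θ₂) / [r₃ sin(θ₃−θ₄)].
Numerator sine = +0.31896; denominator sine = +0.94206.
Result = 0.0149·40.84·(+0.31896) / (0.0307·(+0.94206)) = +6.7112 rad/s; magnitude 6.7112 rad/s.

6.71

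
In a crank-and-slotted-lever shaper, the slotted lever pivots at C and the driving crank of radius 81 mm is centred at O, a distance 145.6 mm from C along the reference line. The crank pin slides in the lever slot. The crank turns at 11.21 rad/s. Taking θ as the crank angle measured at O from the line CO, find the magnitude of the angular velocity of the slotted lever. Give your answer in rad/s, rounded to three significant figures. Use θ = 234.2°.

ω = 11.21 rad/s
Crank pin A relative to C: A = (d + r cosθ, r sinθ); lever angle φ = atan2(r sinθ, d + r cosθ).
Differentiating tanφ: φ̇ = rω(d cosθ + r)/(d² + r² + 2dr cosθ).
d² + r² + 2dr cosθ = |CA|² = 0.0139628 m²;  d cosθ + r = -0.0041698 m.
|ω_lever| = |0.081·11.21·-0.0041698| / 0.0139628 = 0.27117 rad/s.

0.271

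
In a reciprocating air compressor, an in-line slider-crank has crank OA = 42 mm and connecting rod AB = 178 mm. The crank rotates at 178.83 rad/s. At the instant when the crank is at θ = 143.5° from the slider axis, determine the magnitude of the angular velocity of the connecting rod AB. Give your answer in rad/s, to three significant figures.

34.3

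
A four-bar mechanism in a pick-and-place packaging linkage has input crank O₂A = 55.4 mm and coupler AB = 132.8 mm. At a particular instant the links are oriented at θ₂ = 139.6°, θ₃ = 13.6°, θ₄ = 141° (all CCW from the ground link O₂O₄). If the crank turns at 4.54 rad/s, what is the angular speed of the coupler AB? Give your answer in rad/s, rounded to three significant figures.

0.0582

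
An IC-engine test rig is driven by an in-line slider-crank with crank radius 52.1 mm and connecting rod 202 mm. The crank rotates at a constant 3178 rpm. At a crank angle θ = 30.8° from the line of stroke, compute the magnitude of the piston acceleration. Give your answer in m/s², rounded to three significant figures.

ω = 2π·3178/60 = 332.8 rad/s
x(θ) = r cosθ + √(L² − r² sin²θ); with ω constant, a = ω²·d²x/dθ².
d²x/dθ² = −r cosθ − r²(cos2θ)/√u − r⁴ sin²2θ/(4u^{3/2}),  u = L² − r² sin²θ = 0.0400923 m².
Substituting r = 0.0521 m, L = 0.202 m, θ = 30.8°: d²x/dθ² = -0.051377 m.
a = ω²·d²x/dθ² = (332.8)²·(-0.051377) = -5690.3 m/s²;  |a| = 5690.3 m/s².

5690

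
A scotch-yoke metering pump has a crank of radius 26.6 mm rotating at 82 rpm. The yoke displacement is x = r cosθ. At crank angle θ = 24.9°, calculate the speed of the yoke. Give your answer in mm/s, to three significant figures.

96.2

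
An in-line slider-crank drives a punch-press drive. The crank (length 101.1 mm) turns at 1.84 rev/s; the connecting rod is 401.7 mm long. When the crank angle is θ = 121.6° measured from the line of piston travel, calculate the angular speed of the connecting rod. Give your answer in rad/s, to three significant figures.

ω = 11.56 rad/s (converted from 1.84 rev/s).
The rod makes angle φ with the slider axis where L sinφ = r sinθ; differentiating, L cosφ·φ̇ = r ω cosθ.
L cosφ = √(L² − r² sin²θ) = 0.39236 m.
|ω_rod| = r ω |cosθ| / √(L² − r² sin²θ) = 0.1011·11.56·0.52399/0.39236 = 1.5609 rad/s.

1.56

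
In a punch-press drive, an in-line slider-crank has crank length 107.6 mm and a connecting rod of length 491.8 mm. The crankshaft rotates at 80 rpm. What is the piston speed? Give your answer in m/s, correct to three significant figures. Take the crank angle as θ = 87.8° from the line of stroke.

ω = 2π·80/60 = 8.378 rad/s
For an in-line slider-crank, x = r cosθ + √(L² − r² sin²θ), so v = −rω sinθ·[1 + r cosθ/√(L² − r² sin²θ)].
With r = 0.1076 m, L = 0.4918 m, θ = 87.8°: √(L² − r² sin²θ) = 0.4799 m.
v = −0.1076·8.378·0.99926·[1 + 0.1076·0.03839/0.4799] = -0.90852 m/s.
|v| = 0.90852 m/s.

0.909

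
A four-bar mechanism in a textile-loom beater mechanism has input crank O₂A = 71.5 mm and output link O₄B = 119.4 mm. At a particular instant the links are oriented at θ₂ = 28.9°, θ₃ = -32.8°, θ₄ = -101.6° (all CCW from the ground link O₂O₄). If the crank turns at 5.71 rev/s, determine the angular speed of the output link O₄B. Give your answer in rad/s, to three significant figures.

20.3

ω₂ = 35.88 rad/s (from 5.71 rev/s).
Differentiating the loop-closure r₂e^{iθ₂}+r₃e^{iθ₃}=r₁+r₄e^{iθ₄} gives r₂ω₂e^{iθ₂}+r₃ω₃e^{iθ₃}=r₄ω₄e^{iθ₄}.
Eliminating the other unknown: ω₄ = r₂ω₂ sin(θ₂−θ₃) / [r₄ sin(θ₄−θ₃)].
Numerator sine = +0.88048; denominator sine = -0.93232.
Result = 0.0715·35.88·(+0.88048) / (0.1194·(-0.93232)) = -20.289 rad/s; magnitude 20.289 rad/s.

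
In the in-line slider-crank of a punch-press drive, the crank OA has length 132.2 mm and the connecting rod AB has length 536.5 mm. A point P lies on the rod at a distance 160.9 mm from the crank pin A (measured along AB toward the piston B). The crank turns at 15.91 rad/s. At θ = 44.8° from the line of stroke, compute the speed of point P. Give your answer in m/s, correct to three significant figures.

1.88

ω = 15.91 rad/s.  Crank-pin speed |V_A| = rω = 2.1033 m/s, perpendicular to OA.
Rod angle: sinφ = −(r/L) sinθ ⇒ φ = -9.999°; ω_rod = −rω cosθ/√(L²−r²sin²θ) = -2.8247 rad/s.
V_P = V_A + ω_rod × AP, with AP = 0.1609 m along the rod.
Components: V_Px = −rω sinθ − a·ω_rod·sinφ = -1.561 m/s;  V_Py = rω cosθ + a·ω_rod·cosφ = +1.0448 m/s.
|V_P| = √(V_Px² + V_Py²) = 1.8784 m/s.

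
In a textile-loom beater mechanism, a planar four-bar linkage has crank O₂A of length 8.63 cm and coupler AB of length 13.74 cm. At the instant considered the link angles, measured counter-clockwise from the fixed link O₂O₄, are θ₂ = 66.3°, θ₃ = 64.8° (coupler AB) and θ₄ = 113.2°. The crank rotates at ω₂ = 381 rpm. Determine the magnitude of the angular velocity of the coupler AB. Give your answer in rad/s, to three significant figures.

24.5

ω₂ = 39.9 rad/s (from 381 rpm).
Differentiating the loop-closure r₂e^{iθ₂}+r₃e^{iθ₃}=r₁+r₄e^{iθ₄} gives r₂ω₂e^{iθ₂}+r₃ω₃e^{iθ₃}=r₄ω₄e^{iθ₄}.
Eliminating the other unknown: ω₃ = r₂ω₂ sin(θ₄−θ₂) / [r₃ sin(θ₃−θ₄)].
Numerator sine = +0.73016; denominator sine = -0.74780.
Result = 0.0863·39.9·(+0.73016) / (0.1374·(-0.74780)) = -24.469 rad/s; magnitude 24.469 rad/s.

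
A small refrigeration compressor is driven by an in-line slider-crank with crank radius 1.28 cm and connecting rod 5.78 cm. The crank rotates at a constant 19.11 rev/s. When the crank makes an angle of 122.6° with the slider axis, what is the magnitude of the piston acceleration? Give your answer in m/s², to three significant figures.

116

ω = 2π·19.1 = 120.1 rad/s
x(θ) = r cosθ + √(L² − r² sin²θ); with ω constant, a = ω²·d²x/dθ².
d²x/dθ² = −r cosθ − r²(cos2θ)/√u − r⁴ sin²2θ/(4u^{3/2}),  u = L² − r² sin²θ = 0.00322456 m².
Substituting r = 0.0128 m, L = 0.0578 m, θ = 122.6°: d²x/dθ² = +0.0080763 m.
a = ω²·d²x/dθ² = (120.1)²·(+0.0080763) = +116.44 m/s²;  |a| = 116.44 m/s².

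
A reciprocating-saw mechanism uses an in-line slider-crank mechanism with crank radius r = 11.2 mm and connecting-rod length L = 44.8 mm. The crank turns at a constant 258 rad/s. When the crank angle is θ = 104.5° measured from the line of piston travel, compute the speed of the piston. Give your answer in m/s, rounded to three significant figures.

ω = 258 rad/s
For an in-line slider-crank, x = r cosθ + √(L² − r² sin²θ), so v = −rω sinθ·[1 + r cosθ/√(L² − r² sin²θ)].
With r = 0.0112 m, L = 0.0448 m, θ = 104.5°: √(L² − r² sin²θ) = 0.043468 m.
v = −0.0112·258·0.96815·[1 + 0.0112·-0.25038/0.043468] = -2.6171 m/s.
|v| = 2.6171 m/s.

2.62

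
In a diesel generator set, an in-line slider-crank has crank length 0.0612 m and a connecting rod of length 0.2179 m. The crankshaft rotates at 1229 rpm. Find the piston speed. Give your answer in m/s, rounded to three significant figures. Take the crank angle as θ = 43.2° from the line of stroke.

6.52

ω = 2π·1229/60 = 128.7 rad/s
For an in-line slider-crank, x = r cosθ + √(L² − r² sin²θ), so v = −rω sinθ·[1 + r cosθ/√(L² − r² sin²θ)].
With r = 0.0612 m, L = 0.2179 m, θ = 43.2°: √(L² − r² sin²θ) = 0.21383 m.
v = −0.0612·128.7·0.68455·[1 + 0.0612·0.72897/0.21383] = -6.5167 m/s.
|v| = 6.5167 m/s.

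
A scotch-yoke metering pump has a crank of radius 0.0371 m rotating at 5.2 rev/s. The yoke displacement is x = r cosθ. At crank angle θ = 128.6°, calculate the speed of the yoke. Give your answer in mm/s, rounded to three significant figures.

947

ω = 32.67 rad/s (from 5.2 rev/s).
x = r cosθ ⇒ ẋ = −rω sinθ.
|v| = rω|sinθ| = 0.0371·32.67·|sin 128.6°| = 0.94732 m/s = 947.32 mm/s.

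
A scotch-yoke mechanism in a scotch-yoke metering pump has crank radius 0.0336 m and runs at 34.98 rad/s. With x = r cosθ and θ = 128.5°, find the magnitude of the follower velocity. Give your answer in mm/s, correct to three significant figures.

ω = 34.98 rad/s
x = r cosθ ⇒ ẋ = −rω sinθ.
|v| = rω|sinθ| = 0.0336·34.98·|sin 128.5°| = 0.91982 m/s = 919.82 mm/s.

920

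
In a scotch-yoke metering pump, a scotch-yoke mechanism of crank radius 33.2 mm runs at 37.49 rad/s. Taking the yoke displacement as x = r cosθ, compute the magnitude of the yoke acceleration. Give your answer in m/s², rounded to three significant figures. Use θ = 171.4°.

46.1

ω = 37.49 rad/s
x = r cosθ ⇒ ẍ = −rω² cosθ (ω constant).
|a| = rω²|cosθ| = 0.0332·(37.49)²·|cos 171.4°| = 46.138 m/s².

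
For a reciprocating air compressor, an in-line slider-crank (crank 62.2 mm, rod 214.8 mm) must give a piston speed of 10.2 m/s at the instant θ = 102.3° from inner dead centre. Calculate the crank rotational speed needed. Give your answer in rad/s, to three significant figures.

179

For an in-line slider-crank, |v_piston| = rω|sinθ|·[1 + r cosθ/√(L² − r² sin²θ)].
With r = 0.0622 m, L = 0.2148 m, θ = 102.3°: the bracketed kinematic factor |dx/dθ| = 0.056864 m.
ω = v/|dx/dθ| = 10.2/0.056864 = 179.38 rad/s.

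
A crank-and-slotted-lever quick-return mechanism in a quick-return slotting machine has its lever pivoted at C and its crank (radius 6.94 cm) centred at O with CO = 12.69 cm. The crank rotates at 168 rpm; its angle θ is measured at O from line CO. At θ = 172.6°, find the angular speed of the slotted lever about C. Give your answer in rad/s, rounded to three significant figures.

20.0

ω = 17.59 rad/s (from 168 rpm).
Crank pin A relative to C: A = (d + r cosθ, r sinθ); lever angle φ = atan2(r sinθ, d + r cosθ).
Differentiating tanφ: φ̇ = rω(d cosθ + r)/(d² + r² + 2dr cosθ).
d² + r² + 2dr cosθ = |CA|² = 0.00345295 m²;  d cosθ + r = -0.056443 m.
|ω_lever| = |0.0694·17.59·-0.056443| / 0.00345295 = 19.958 rad/s.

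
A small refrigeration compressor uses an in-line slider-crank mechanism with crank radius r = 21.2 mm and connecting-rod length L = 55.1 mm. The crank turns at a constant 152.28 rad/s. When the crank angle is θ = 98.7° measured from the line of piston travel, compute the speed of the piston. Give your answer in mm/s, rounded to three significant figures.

ω = 152.3 rad/s
For an in-line slider-crank, x = r cosθ + √(L² − r² sin²θ), so v = −rω sinθ·[1 + r cosθ/√(L² − r² sin²θ)].
With r = 0.0212 m, L = 0.0551 m, θ = 98.7°: √(L² − r² sin²θ) = 0.050959 m.
v = −0.0212·152.3·0.98849·[1 + 0.0212·-0.15126/0.050959] = -2.9904 m/s.
|v| = 2.9904 m/s = 2990.4 mm/s.

2990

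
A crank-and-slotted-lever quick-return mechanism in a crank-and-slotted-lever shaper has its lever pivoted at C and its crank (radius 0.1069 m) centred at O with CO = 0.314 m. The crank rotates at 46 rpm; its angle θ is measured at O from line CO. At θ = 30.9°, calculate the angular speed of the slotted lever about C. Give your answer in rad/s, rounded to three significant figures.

1.16

ω = 4.817 rad/s (from 46 rpm).
Crank pin A relative to C: A = (d + r cosθ, r sinθ); lever angle φ = atan2(r sinθ, d + r cosθ).
Differentiating tanφ: φ̇ = rω(d cosθ + r)/(d² + r² + 2dr cosθ).
d² + r² + 2dr cosθ = |CA|² = 0.167628 m²;  d cosθ + r = +0.37633 m.
|ω_lever| = |0.1069·4.817·+0.37633| / 0.167628 = 1.1561 rad/s.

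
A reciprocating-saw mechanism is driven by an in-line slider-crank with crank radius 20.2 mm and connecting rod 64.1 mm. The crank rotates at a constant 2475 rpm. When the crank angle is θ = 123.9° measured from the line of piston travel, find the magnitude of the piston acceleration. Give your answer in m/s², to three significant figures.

ω = 2π·2475/60 = 259.2 rad/s
x(θ) = r cosθ + √(L² − r² sin²θ); with ω constant, a = ω²·d²x/dθ².
d²x/dθ² = −r cosθ − r²(cos2θ)/√u − r⁴ sin²2θ/(4u^{3/2}),  u = L² − r² sin²θ = 0.0038277 m².
Substituting r = 0.0202 m, L = 0.0641 m, θ = 123.9°: d²x/dθ² = +0.013608 m.
a = ω²·d²x/dθ² = (259.2)²·(+0.013608) = +914.1 m/s²;  |a| = 914.1 m/s².

914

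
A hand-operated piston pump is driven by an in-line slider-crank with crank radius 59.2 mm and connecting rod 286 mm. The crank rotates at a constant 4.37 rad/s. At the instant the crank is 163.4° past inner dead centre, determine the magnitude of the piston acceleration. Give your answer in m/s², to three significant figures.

0.887

ω = 4.37 rad/s
x(θ) = r cosθ + √(L² − r² sin²θ); with ω constant, a = ω²·d²x/dθ².
d²x/dθ² = −r cosθ − r²(cos2θ)/√u − r⁴ sin²2θ/(4u^{3/2}),  u = L² − r² sin²θ = 0.08151 m².
Substituting r = 0.0592 m, L = 0.286 m, θ = 163.4°: d²x/dθ² = +0.046421 m.
a = ω²·d²x/dθ² = (4.37)²·(+0.046421) = +0.88651 m/s²;  |a| = 0.88651 m/s².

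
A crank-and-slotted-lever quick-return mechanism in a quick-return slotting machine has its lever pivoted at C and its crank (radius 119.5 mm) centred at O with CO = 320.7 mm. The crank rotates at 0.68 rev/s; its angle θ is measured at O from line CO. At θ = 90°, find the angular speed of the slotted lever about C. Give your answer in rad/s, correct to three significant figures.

0.521

ω = 4.273 rad/s (from 0.68 rev/s).
Crank pin A relative to C: A = (d + r cosθ, r sinθ); lever angle φ = atan2(r sinθ, d + r cosθ).
Differentiating tanφ: φ̇ = rω(d cosθ + r)/(d² + r² + 2dr cosθ).
d² + r² + 2dr cosθ = |CA|² = 0.117129 m²;  d cosθ + r = +0.1195 m.
|ω_lever| = |0.1195·4.273·+0.1195| / 0.117129 = 0.52091 rad/s.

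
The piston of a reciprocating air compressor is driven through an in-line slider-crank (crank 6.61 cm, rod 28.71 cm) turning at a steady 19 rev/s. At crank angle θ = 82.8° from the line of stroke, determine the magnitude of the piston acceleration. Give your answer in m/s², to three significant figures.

97.5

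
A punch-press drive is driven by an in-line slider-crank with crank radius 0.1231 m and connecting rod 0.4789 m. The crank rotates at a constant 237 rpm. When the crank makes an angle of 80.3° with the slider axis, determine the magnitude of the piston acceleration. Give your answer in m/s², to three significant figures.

6.19

ω = 2π·237/60 = 24.82 rad/s
x(θ) = r cosθ + √(L² − r² sin²θ); with ω constant, a = ω²·d²x/dθ².
d²x/dθ² = −r cosθ − r²(cos2θ)/√u − r⁴ sin²2θ/(4u^{3/2}),  u = L² − r² sin²θ = 0.214622 m².
Substituting r = 0.1231 m, L = 0.4789 m, θ = 80.3°: d²x/dθ² = +0.010048 m.
a = ω²·d²x/dθ² = (24.82)²·(+0.010048) = +6.1892 m/s²;  |a| = 6.1892 m/s².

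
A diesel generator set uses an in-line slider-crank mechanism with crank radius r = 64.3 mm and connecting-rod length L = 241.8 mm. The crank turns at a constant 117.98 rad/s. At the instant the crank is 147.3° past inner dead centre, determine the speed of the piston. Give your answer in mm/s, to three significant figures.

ω = 118 rad/s
For an in-line slider-crank, x = r cosθ + √(L² − r² sin²θ), so v = −rω sinθ·[1 + r cosθ/√(L² − r² sin²θ)].
With r = 0.0643 m, L = 0.2418 m, θ = 147.3°: √(L² − r² sin²θ) = 0.23929 m.
v = −0.0643·118·0.54024·[1 + 0.0643·-0.84151/0.23929] = -3.1716 m/s.
|v| = 3.1716 m/s = 3171.6 mm/s.

3170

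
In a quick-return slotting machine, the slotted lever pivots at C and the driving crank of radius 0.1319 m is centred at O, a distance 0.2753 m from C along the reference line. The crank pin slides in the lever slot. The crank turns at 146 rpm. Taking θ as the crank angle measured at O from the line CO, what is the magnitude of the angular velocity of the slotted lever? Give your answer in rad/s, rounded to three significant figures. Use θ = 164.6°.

11.6

ω = 15.29 rad/s (from 146 rpm).
Crank pin A relative to C: A = (d + r cosθ, r sinθ); lever angle φ = atan2(r sinθ, d + r cosθ).
Differentiating tanφ: φ̇ = rω(d cosθ + r)/(d² + r² + 2dr cosθ).
d² + r² + 2dr cosθ = |CA|² = 0.0231711 m²;  d cosθ + r = -0.13352 m.
|ω_lever| = |0.1319·15.29·-0.13352| / 0.0231711 = 11.62 rad/s.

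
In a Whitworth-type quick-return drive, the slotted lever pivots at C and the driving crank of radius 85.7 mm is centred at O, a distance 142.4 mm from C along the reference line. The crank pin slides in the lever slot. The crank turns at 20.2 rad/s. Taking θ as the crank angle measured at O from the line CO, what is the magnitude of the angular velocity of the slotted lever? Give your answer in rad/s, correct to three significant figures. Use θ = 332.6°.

7.45

ω = 20.2 rad/s
Crank pin A relative to C: A = (d + r cosθ, r sinθ); lever angle φ = atan2(r sinθ, d + r cosθ).
Differentiating tanφ: φ̇ = rω(d cosθ + r)/(d² + r² + 2dr cosθ).
d² + r² + 2dr cosθ = |CA|² = 0.0492915 m²;  d cosθ + r = +0.21212 m.
|ω_lever| = |0.0857·20.2·+0.21212| / 0.0492915 = 7.4499 rad/s.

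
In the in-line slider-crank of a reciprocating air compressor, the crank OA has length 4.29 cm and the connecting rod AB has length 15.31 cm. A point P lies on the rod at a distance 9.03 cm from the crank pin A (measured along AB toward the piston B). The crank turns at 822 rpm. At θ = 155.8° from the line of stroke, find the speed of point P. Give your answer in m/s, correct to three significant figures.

ω = 86.08 rad/s.  Crank-pin speed |V_A| = rω = 3.6928 m/s, perpendicular to OA.
Rod angle: sinφ = −(r/L) sinθ ⇒ φ = -6.596°; ω_rod = −rω cosθ/√(L²−r²sin²θ) = +22.147 rad/s.
V_P = V_A + ω_rod × AP, with AP = 0.0903 m along the rod.
Components: V_Px = −rω sinθ − a·ω_rod·sinφ = -1.2841 m/s;  V_Py = rω cosθ + a·ω_rod·cosφ = -1.3816 m/s.
|V_P| = √(V_Px² + V_Py²) = 1.8862 m/s.

1.89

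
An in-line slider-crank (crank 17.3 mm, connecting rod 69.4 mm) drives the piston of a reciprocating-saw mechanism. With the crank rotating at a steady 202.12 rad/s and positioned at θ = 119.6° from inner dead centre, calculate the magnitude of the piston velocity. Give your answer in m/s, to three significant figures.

2.66

ω = 202.1 rad/s
For an in-line slider-crank, x = r cosθ + √(L² − r² sin²θ), so v = −rω sinθ·[1 + r cosθ/√(L² − r² sin²θ)].
With r = 0.0173 m, L = 0.0694 m, θ = 119.6°: √(L² − r² sin²θ) = 0.06775 m.
v = −0.0173·202.1·0.86949·[1 + 0.0173·-0.49394/0.06775] = -2.6569 m/s.
|v| = 2.6569 m/s.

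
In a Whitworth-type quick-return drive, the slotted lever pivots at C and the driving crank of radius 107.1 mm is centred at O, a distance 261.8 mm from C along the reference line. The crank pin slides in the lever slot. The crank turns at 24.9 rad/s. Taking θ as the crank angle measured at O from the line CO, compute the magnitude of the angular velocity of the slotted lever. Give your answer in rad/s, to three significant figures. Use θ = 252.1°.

1.13

ω = 24.9 rad/s
Crank pin A relative to C: A = (d + r cosθ, r sinθ); lever angle φ = atan2(r sinθ, d + r cosθ).
Differentiating tanφ: φ̇ = rω(d cosθ + r)/(d² + r² + 2dr cosθ).
d² + r² + 2dr cosθ = |CA|² = 0.0627738 m²;  d cosθ + r = +0.026634 m.
|ω_lever| = |0.1071·24.9·+0.026634| / 0.0627738 = 1.1315 rad/s.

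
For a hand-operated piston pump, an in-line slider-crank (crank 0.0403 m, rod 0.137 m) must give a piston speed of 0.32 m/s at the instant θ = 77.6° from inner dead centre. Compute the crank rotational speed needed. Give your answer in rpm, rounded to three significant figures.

72.8

For an in-line slider-crank, |v_piston| = rω|sinθ|·[1 + r cosθ/√(L² − r² sin²θ)].
With r = 0.0403 m, L = 0.137 m, θ = 77.6°: the bracketed kinematic factor |dx/dθ| = 0.041956 m.
ω = v/|dx/dθ| = 0.32/0.041956 = 7.6271 rad/s.
N = 60ω/(2π) = 72.834 rpm.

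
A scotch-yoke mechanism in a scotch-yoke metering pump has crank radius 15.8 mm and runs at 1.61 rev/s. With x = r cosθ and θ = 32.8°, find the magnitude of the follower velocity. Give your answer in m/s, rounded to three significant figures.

0.0866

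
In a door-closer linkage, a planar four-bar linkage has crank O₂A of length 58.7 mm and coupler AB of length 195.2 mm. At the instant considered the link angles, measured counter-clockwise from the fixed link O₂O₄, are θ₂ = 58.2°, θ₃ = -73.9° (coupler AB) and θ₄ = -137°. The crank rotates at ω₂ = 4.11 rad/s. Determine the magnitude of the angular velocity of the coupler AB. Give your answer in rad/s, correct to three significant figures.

ω₂ = 4.11 rad/s
Differentiating the loop-closure r₂e^{iθ₂}+r₃e^{iθ₃}=r₁+r₄e^{iθ₄} gives r₂ω₂e^{iθ₂}+r₃ω₃e^{iθ₃}=r₄ω₄e^{iθ₄}.
Eliminating the other unknown: ω₃ = r₂ω₂ sin(θ₄−θ₂) / [r₃ sin(θ₃−θ₄)].
Numerator sine = +0.26219; denominator sine = +0.89180.
Result = 0.0587·4.11·(+0.26219) / (0.1952·(+0.89180)) = +0.36337 rad/s; magnitude 0.36337 rad/s.

0.363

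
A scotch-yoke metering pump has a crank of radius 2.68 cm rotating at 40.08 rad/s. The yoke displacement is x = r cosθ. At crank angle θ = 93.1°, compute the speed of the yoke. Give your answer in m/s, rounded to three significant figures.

1.07

ω = 40.08 rad/s
x = r cosθ ⇒ ẋ = −rω sinθ.
|v| = rω|sinθ| = 0.0268·40.08·|sin 93.1°| = 1.0726 m/s.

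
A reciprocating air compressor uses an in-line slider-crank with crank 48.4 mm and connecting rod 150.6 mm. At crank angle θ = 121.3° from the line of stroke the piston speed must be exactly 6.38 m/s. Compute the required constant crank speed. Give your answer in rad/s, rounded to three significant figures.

187

For an in-line slider-crank, |v_piston| = rω|sinθ|·[1 + r cosθ/√(L² − r² sin²θ)].
With r = 0.0484 m, L = 0.1506 m, θ = 121.3°: the bracketed kinematic factor |dx/dθ| = 0.034175 m.
ω = v/|dx/dθ| = 6.38/0.034175 = 186.69 rad/s.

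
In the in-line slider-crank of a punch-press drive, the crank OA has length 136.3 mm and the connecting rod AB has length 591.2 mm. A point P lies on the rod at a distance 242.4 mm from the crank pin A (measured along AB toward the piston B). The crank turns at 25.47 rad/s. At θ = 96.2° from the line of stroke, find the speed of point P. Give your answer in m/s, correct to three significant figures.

3.42

ω = 25.47 rad/s.  Crank-pin speed |V_A| = rω = 3.4716 m/s, perpendicular to OA.
Rod angle: sinφ = −(r/L) sinθ ⇒ φ = -13.250°; ω_rod = −rω cosθ/√(L²−r²sin²θ) = +0.65152 rad/s.
V_P = V_A + ω_rod × AP, with AP = 0.2424 m along the rod.
Components: V_Px = −rω sinθ − a·ω_rod·sinφ = -3.4151 m/s;  V_Py = rω cosθ + a·ω_rod·cosφ = -0.2212 m/s.
|V_P| = √(V_Px² + V_Py²) = 3.4222 m/s.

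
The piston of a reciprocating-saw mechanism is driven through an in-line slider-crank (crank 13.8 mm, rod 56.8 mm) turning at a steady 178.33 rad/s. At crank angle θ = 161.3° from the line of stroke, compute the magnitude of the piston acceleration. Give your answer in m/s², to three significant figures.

330

ω = 178.3 rad/s
x(θ) = r cosθ + √(L² − r² sin²θ); with ω constant, a = ω²·d²x/dθ².
d²x/dθ² = −r cosθ − r²(cos2θ)/√u − r⁴ sin²2θ/(4u^{3/2}),  u = L² − r² sin²θ = 0.00320666 m².
Substituting r = 0.0138 m, L = 0.0568 m, θ = 161.3°: d²x/dθ² = +0.010381 m.
a = ω²·d²x/dθ² = (178.3)²·(+0.010381) = +330.15 m/s²;  |a| = 330.15 m/s².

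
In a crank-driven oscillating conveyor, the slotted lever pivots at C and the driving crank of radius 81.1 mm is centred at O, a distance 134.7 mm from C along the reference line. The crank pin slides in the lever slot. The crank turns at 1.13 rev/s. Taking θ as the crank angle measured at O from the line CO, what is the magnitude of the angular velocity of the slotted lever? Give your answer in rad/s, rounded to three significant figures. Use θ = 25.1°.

ω = 7.1 rad/s (from 1.13 rev/s).
Crank pin A relative to C: A = (d + r cosθ, r sinθ); lever angle φ = atan2(r sinθ, d + r cosθ).
Differentiating tanφ: φ̇ = rω(d cosθ + r)/(d² + r² + 2dr cosθ).
d² + r² + 2dr cosθ = |CA|² = 0.0445065 m²;  d cosθ + r = +0.20308 m.
|ω_lever| = |0.0811·7.1·+0.20308| / 0.0445065 = 2.6274 rad/s.

2.63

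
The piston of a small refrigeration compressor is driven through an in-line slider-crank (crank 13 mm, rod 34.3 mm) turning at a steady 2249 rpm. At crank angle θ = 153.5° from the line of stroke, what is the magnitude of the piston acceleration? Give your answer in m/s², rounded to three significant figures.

472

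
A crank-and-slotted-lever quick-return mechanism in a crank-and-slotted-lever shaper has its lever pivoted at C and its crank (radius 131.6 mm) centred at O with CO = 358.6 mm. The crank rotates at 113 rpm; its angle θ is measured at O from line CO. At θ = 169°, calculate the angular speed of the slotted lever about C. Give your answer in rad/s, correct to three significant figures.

6.44

ω = 11.83 rad/s (from 113 rpm).
Crank pin A relative to C: A = (d + r cosθ, r sinθ); lever angle φ = atan2(r sinθ, d + r cosθ).
Differentiating tanφ: φ̇ = rω(d cosθ + r)/(d² + r² + 2dr cosθ).
d² + r² + 2dr cosθ = |CA|² = 0.0532631 m²;  d cosθ + r = -0.22041 m.
|ω_lever| = |0.1316·11.83·-0.22041| / 0.0532631 = 6.4442 rad/s.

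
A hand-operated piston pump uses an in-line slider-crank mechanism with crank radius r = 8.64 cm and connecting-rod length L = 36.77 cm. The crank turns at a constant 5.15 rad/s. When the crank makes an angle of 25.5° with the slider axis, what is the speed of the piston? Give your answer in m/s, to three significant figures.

0.232

ω = 5.15 rad/s
For an in-line slider-crank, x = r cosθ + √(L² − r² sin²θ), so v = −rω sinθ·[1 + r cosθ/√(L² − r² sin²θ)].
With r = 0.0864 m, L = 0.3677 m, θ = 25.5°: √(L² − r² sin²θ) = 0.36581 m.
v = −0.0864·5.15·0.43051·[1 + 0.0864·0.90259/0.36581] = -0.2324 m/s.
|v| = 0.2324 m/s.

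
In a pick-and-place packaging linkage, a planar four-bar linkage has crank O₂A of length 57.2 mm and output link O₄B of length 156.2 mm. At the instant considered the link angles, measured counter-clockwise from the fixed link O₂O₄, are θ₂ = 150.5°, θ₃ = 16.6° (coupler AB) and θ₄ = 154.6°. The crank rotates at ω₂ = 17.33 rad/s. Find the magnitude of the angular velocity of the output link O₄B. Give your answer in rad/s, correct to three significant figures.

ω₂ = 17.33 rad/s
Differentiating the loop-closure r₂e^{iθ₂}+r₃e^{iθ₃}=r₁+r₄e^{iθ₄} gives r₂ω₂e^{iθ₂}+r₃ω₃e^{iθ₃}=r₄ω₄e^{iθ₄}.
Eliminating the other unknown: ω₄ = r₂ω₂ sin(θ₂−θ₃) / [r₄ sin(θ₄−θ₃)].
Numerator sine = +0.72055; denominator sine = +0.66913.
Result = 0.0572·17.33·(+0.72055) / (0.1562·(+0.66913)) = +6.8339 rad/s; magnitude 6.8339 rad/s.

6.83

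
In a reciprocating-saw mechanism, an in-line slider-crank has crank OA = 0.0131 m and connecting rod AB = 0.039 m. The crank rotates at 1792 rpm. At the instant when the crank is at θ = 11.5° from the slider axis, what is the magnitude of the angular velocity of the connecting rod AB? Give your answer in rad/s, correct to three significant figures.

61.9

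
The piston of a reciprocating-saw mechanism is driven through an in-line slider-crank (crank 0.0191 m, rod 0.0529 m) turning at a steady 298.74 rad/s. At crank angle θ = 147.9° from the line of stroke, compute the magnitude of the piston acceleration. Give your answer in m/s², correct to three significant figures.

1150

ω = 298.7 rad/s
x(θ) = r cosθ + √(L² − r² sin²θ); with ω constant, a = ω²·d²x/dθ².
d²x/dθ² = −r cosθ − r²(cos2θ)/√u − r⁴ sin²2θ/(4u^{3/2}),  u = L² − r² sin²θ = 0.00269539 m².
Substituting r = 0.0191 m, L = 0.0529 m, θ = 147.9°: d²x/dθ² = +0.012929 m.
a = ω²·d²x/dθ² = (298.7)²·(+0.012929) = +1153.9 m/s²;  |a| = 1153.9 m/s².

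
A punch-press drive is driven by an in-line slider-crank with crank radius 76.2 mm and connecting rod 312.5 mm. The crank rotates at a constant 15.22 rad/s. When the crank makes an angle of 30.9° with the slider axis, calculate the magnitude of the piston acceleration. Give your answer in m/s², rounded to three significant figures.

17.2

ω = 15.22 rad/s
x(θ) = r cosθ + √(L² − r² sin²θ); with ω constant, a = ω²·d²x/dθ².
d²x/dθ² = −r cosθ − r²(cos2θ)/√u − r⁴ sin²2θ/(4u^{3/2}),  u = L² − r² sin²θ = 0.0961249 m².
Substituting r = 0.0762 m, L = 0.3125 m, θ = 30.9°: d²x/dθ² = -0.074454 m.
a = ω²·d²x/dθ² = (15.22)²·(-0.074454) = -17.247 m/s²;  |a| = 17.247 m/s².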